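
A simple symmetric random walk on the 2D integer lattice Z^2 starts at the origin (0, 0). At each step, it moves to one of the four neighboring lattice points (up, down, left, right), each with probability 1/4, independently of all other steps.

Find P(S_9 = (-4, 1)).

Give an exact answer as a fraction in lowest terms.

Answer: 189/16384

Derivation:
Let h be the number of horizontal steps (so 9-h are vertical). To end at (-4,1) need (h-4)/2 right-steps and ((9-h)+1)/2 up-steps.
Sum over h with 4 ≤ h ≤ 8, h ≡ 0 (mod 2), 9-h ≡ 1 (mod 2):
h=4: C(9,4)·C(4,0)·C(5,3) = 126·1·10 = 1260
h=6: C(9,6)·C(6,1)·C(3,2) = 84·6·3 = 1512
h=8: C(9,8)·C(8,2)·C(1,1) = 9·28·1 = 252
Total favorable: 3024
Total paths: 4^9 = 262144
P = 3024/262144 = 189/16384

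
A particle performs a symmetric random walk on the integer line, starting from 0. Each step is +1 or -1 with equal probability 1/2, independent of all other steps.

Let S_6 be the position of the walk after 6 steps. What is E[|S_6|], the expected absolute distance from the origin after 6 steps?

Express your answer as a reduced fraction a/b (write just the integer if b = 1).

S_6 takes values m ≡ 0 (mod 2) with |m| ≤ 6; P(S_6=m) = C(6,(6+m)/2)/2^6.
Total paths: 2^6 = 64
Distribution: P(S=-6)=1/64, P(S=-4)=6/64, P(S=-2)=15/64, P(S=0)=20/64, P(S=2)=15/64, P(S=4)=6/64, P(S=6)=1/64
E[|S_6|] = Σ_m |m|·P(S_6=m) = 120/64 = 15/8

Answer: 15/8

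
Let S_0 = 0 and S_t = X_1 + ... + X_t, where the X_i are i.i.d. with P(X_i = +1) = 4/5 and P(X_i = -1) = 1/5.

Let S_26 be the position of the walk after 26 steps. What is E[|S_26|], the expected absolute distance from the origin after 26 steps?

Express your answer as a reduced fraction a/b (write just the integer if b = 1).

S_26 takes values m ≡ 0 (mod 2) with |m| ≤ 26; P(S_26=m) = C(26,(26+m)/2) · (4/5)^((26+m)/2) · (1/5)^((26-m)/2).
Distribution: P(S=-26)=1/1490116119384765625, P(S=-24)=104/1490116119384765625, P(S=-22)=208/59604644775390625, P(S=-20)=6656/59604644775390625, P(S=-18)=153088/59604644775390625, P(S=-16)=13471744/298023223876953125, P(S=-14)=188604416/298023223876953125, P(S=-12)=431095808/59604644775390625, P(S=-10)=4095410176/59604644775390625, P(S=-8)=32763281408/59604644775390625, P(S=-6)=1113951567872/298023223876953125, P(S=-4)=6481172758528/298023223876953125, P(S=-2)=6481172758528/59604644775390625, P(S=0)=27918898036736/59604644775390625, P(S=2)=103698764136448/59604644775390625, P(S=4)=1659180226183168/298023223876953125, P(S=6)=4562745622003712/298023223876953125, P(S=8)=2147174410354688/59604644775390625, P(S=10)=4294348820709376/59604644775390625, P(S=12)=7232587487510528/59604644775390625, P(S=14)=50628112412573696/298023223876953125, P(S=16)=57860699900084224/298023223876953125, P(S=18)=10520127254560768/59604644775390625, P(S=20)=7318349394477056/59604644775390625, P(S=22)=3659174697238528/59604644775390625, P(S=24)=29273397577908224/1490116119384765625, P(S=26)=4503599627370496/1490116119384765625
E[|S_26|] = Σ_m |m|·P(S_26=m) = 23246801104062512314/1490116119384765625

Answer: 23246801104062512314/1490116119384765625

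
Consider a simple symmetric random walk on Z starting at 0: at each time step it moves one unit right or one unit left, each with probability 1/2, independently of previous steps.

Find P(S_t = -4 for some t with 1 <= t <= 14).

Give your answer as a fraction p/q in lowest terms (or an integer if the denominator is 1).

Answer: 309/1024

Derivation:
Count via complement. Let g(t,s) = #length-t paths at position s with S_1..S_t all ≠ -4.
g(t,s) = g(t-1,s-1) + g(t-1,s+1) for s ≠ -4; g(t,-4) = 0.
t=0: g(0,0)=1
t=1: g(1,-1)=1 g(1,1)=1
t=2: g(2,-2)=1 g(2,0)=2 g(2,2)=1
t=3: g(3,-3)=1 g(3,-1)=3 g(3,1)=3 g(3,3)=1
t=4: g(4,-2)=4 g(4,0)=6 g(4,2)=4 g(4,4)=1
t=5: g(5,-3)=4 g(5,-1)=10 g(5,1)=10 g(5,3)=5 g(5,5)=1
t=6: g(6,-2)=14 g(6,0)=20 g(6,2)=15 g(6,4)=6 g(6,6)=1
t=7: g(7,-3)=14 g(7,-1)=34 g(7,1)=35 g(7,3)=21 g(7,5)=7 g(7,7)=1
t=8: g(8,-2)=48 g(8,0)=69 g(8,2)=56 g(8,4)=28 g(8,6)=8 g(8,8)=1
t=9: g(9,-3)=48 g(9,-1)=117 g(9,1)=125 g(9,3)=84 g(9,5)=36 g(9,7)=9 g(9,9)=1
t=10: g(10,-2)=165 g(10,0)=242 g(10,2)=209 g(10,4)=120 g(10,6)=45 g(10,8)=10 g(10,10)=1
t=11: g(11,-3)=165 g(11,-1)=407 g(11,1)=451 g(11,3)=329 g(11,5)=165 g(11,7)=55 g(11,9)=11 g(11,11)=1
t=12: g(12,-2)=572 g(12,0)=858 g(12,2)=780 g(12,4)=494 g(12,6)=220 g(12,8)=66 g(12,10)=12 g(12,12)=1
t=13: g(13,-3)=572 g(13,-1)=1430 g(13,1)=1638 g(13,3)=1274 g(13,5)=714 g(13,7)=286 g(13,9)=78 g(13,11)=13 g(13,13)=1
t=14: g(14,-2)=2002 g(14,0)=3068 g(14,2)=2912 g(14,4)=1988 g(14,6)=1000 g(14,8)=364 g(14,10)=91 g(14,12)=14 g(14,14)=1
Paths never hitting -4: Σ_s g(14,s) = 11440
Paths hitting -4: 2^14 - 11440 = 4944
P = 4944/16384 = 309/1024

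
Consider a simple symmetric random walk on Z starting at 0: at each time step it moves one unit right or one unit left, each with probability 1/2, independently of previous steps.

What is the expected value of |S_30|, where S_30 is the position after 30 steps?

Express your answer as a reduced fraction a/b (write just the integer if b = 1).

Answer: 145422675/33554432

Derivation:
S_30 takes values m ≡ 0 (mod 2) with |m| ≤ 30; P(S_30=m) = C(30,(30+m)/2)/2^30.
Total paths: 2^30 = 1073741824
Distribution: P(S=-30)=1/1073741824, P(S=-28)=30/1073741824, P(S=-26)=435/1073741824, P(S=-24)=4060/1073741824, P(S=-22)=27405/1073741824, P(S=-20)=142506/1073741824, P(S=-18)=593775/1073741824, P(S=-16)=2035800/1073741824, P(S=-14)=5852925/1073741824, P(S=-12)=14307150/1073741824, P(S=-10)=30045015/1073741824, P(S=-8)=54627300/1073741824, P(S=-6)=86493225/1073741824, P(S=-4)=119759850/1073741824, P(S=-2)=145422675/1073741824, P(S=0)=155117520/1073741824, P(S=2)=145422675/1073741824, P(S=4)=119759850/1073741824, P(S=6)=86493225/1073741824, P(S=8)=54627300/1073741824, P(S=10)=30045015/1073741824, P(S=12)=14307150/1073741824, P(S=14)=5852925/1073741824, P(S=16)=2035800/1073741824, P(S=18)=593775/1073741824, P(S=20)=142506/1073741824, P(S=22)=27405/1073741824, P(S=24)=4060/1073741824, P(S=26)=435/1073741824, P(S=28)=30/1073741824, P(S=30)=1/1073741824
E[|S_30|] = Σ_m |m|·P(S_30=m) = 4653525600/1073741824 = 145422675/33554432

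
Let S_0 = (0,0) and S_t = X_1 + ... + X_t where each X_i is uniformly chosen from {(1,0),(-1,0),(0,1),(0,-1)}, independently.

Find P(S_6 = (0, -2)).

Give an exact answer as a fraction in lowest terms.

Answer: 225/4096

Derivation:
Let h be the number of horizontal steps (so 6-h are vertical). To end at (0,-2) need (h+0)/2 right-steps and ((6-h)-2)/2 up-steps.
Sum over h with 0 ≤ h ≤ 4, h ≡ 0 (mod 2), 6-h ≡ 0 (mod 2):
h=0: C(6,0)·C(0,0)·C(6,2) = 1·1·15 = 15
h=2: C(6,2)·C(2,1)·C(4,1) = 15·2·4 = 120
h=4: C(6,4)·C(4,2)·C(2,0) = 15·6·1 = 90
Total favorable: 225
Total paths: 4^6 = 4096
P = 225/4096 = 225/4096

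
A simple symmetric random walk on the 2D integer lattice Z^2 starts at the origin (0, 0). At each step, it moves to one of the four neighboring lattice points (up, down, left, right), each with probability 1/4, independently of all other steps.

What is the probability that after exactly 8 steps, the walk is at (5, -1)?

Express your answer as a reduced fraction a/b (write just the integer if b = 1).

Let h be the number of horizontal steps (so 8-h are vertical). To end at (5,-1) need (h+5)/2 right-steps and ((8-h)-1)/2 up-steps.
Sum over h with 5 ≤ h ≤ 7, h ≡ 1 (mod 2), 8-h ≡ 1 (mod 2):
h=5: C(8,5)·C(5,5)·C(3,1) = 56·1·3 = 168
h=7: C(8,7)·C(7,6)·C(1,0) = 8·7·1 = 56
Total favorable: 224
Total paths: 4^8 = 65536
P = 224/65536 = 7/2048

Answer: 7/2048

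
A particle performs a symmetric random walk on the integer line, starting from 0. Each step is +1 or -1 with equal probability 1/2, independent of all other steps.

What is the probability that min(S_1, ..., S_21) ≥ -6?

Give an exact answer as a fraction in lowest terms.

Let f(t,s) = #length-t paths at position s with S_1..S_t all ≥ -6.
f(t,s) = f(t-1,s-1) + f(t-1,s+1) for s ≥ -6; f(t,s) = 0 for s < -6.
t=0: f(0,0)=1
t=1: f(1,-1)=1 f(1,1)=1
t=2: f(2,-2)=1 f(2,0)=2 f(2,2)=1
t=3: f(3,-3)=1 f(3,-1)=3 f(3,1)=3 f(3,3)=1
t=4: f(4,-4)=1 f(4,-2)=4 f(4,0)=6 f(4,2)=4 f(4,4)=1
t=5: f(5,-5)=1 f(5,-3)=5 f(5,-1)=10 f(5,1)=10 f(5,3)=5 f(5,5)=1
t=6: f(6,-6)=1 f(6,-4)=6 f(6,-2)=15 f(6,0)=20 f(6,2)=15 f(6,4)=6 f(6,6)=1
t=7: f(7,-5)=7 f(7,-3)=21 f(7,-1)=35 f(7,1)=35 f(7,3)=21 f(7,5)=7 f(7,7)=1
t=8: f(8,-6)=7 f(8,-4)=28 f(8,-2)=56 f(8,0)=70 f(8,2)=56 f(8,4)=28 f(8,6)=8 f(8,8)=1
t=9: f(9,-5)=35 f(9,-3)=84 f(9,-1)=126 f(9,1)=126 f(9,3)=84 f(9,5)=36 f(9,7)=9 f(9,9)=1
t=10: f(10,-6)=35 f(10,-4)=119 f(10,-2)=210 f(10,0)=252 f(10,2)=210 f(10,4)=120 f(10,6)=45 f(10,8)=10 f(10,10)=1
t=11: f(11,-5)=154 f(11,-3)=329 f(11,-1)=462 f(11,1)=462 f(11,3)=330 f(11,5)=165 f(11,7)=55 f(11,9)=11 f(11,11)=1
t=12: f(12,-6)=154 f(12,-4)=483 f(12,-2)=791 f(12,0)=924 f(12,2)=792 f(12,4)=495 f(12,6)=220 f(12,8)=66 f(12,10)=12 f(12,12)=1
t=13: f(13,-5)=637 f(13,-3)=1274 f(13,-1)=1715 f(13,1)=1716 f(13,3)=1287 f(13,5)=715 f(13,7)=286 f(13,9)=78 f(13,11)=13 f(13,13)=1
t=14: f(14,-6)=637 f(14,-4)=1911 f(14,-2)=2989 f(14,0)=3431 f(14,2)=3003 f(14,4)=2002 f(14,6)=1001 f(14,8)=364 f(14,10)=91 f(14,12)=14 f(14,14)=1
t=15: f(15,-5)=2548 f(15,-3)=4900 f(15,-1)=6420 f(15,1)=6434 f(15,3)=5005 f(15,5)=3003 f(15,7)=1365 f(15,9)=455 f(15,11)=105 f(15,13)=15 f(15,15)=1
t=16: f(16,-6)=2548 f(16,-4)=7448 f(16,-2)=11320 f(16,0)=12854 f(16,2)=11439 f(16,4)=8008 f(16,6)=4368 f(16,8)=1820 f(16,10)=560 f(16,12)=120 f(16,14)=16 f(16,16)=1
t=17: f(17,-5)=9996 f(17,-3)=18768 f(17,-1)=24174 f(17,1)=24293 f(17,3)=19447 f(17,5)=12376 f(17,7)=6188 f(17,9)=2380 f(17,11)=680 f(17,13)=136 f(17,15)=17 f(17,17)=1
t=18: f(18,-6)=9996 f(18,-4)=28764 f(18,-2)=42942 f(18,0)=48467 f(18,2)=43740 f(18,4)=31823 f(18,6)=18564 f(18,8)=8568 f(18,10)=3060 f(18,12)=816 f(18,14)=153 f(18,16)=18 f(18,18)=1
t=19: f(19,-5)=38760 f(19,-3)=71706 f(19,-1)=91409 f(19,1)=92207 f(19,3)=75563 f(19,5)=50387 f(19,7)=27132 f(19,9)=11628 f(19,11)=3876 f(19,13)=969 f(19,15)=171 f(19,17)=19 f(19,19)=1
t=20: f(20,-6)=38760 f(20,-4)=110466 f(20,-2)=163115 f(20,0)=183616 f(20,2)=167770 f(20,4)=125950 f(20,6)=77519 f(20,8)=38760 f(20,10)=15504 f(20,12)=4845 f(20,14)=1140 f(20,16)=190 f(20,18)=20 f(20,20)=1
t=21: f(21,-5)=149226 f(21,-3)=273581 f(21,-1)=346731 f(21,1)=351386 f(21,3)=293720 f(21,5)=203469 f(21,7)=116279 f(21,9)=54264 f(21,11)=20349 f(21,13)=5985 f(21,15)=1330 f(21,17)=210 f(21,19)=21 f(21,21)=1
Σ_s f(21,s) = 1816552
P = 1816552/2097152 = 227069/262144

Answer: 227069/262144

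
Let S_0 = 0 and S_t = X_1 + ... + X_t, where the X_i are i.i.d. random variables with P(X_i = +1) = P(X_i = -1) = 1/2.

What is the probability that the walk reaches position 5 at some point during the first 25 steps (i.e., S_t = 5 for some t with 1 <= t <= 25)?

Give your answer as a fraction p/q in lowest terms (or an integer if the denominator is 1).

Answer: 342821/1048576

Derivation:
Count via complement. Let g(t,s) = #length-t paths at position s with S_1..S_t all ≠ 5.
g(t,s) = g(t-1,s-1) + g(t-1,s+1) for s ≠ 5; g(t,5) = 0.
t=0: g(0,0)=1
t=1: g(1,-1)=1 g(1,1)=1
t=2: g(2,-2)=1 g(2,0)=2 g(2,2)=1
t=3: g(3,-3)=1 g(3,-1)=3 g(3,1)=3 g(3,3)=1
t=4: g(4,-4)=1 g(4,-2)=4 g(4,0)=6 g(4,2)=4 g(4,4)=1
t=5: g(5,-5)=1 g(5,-3)=5 g(5,-1)=10 g(5,1)=10 g(5,3)=5
t=6: g(6,-6)=1 g(6,-4)=6 g(6,-2)=15 g(6,0)=20 g(6,2)=15 g(6,4)=5
t=7: g(7,-7)=1 g(7,-5)=7 g(7,-3)=21 g(7,-1)=35 g(7,1)=35 g(7,3)=20
t=8: g(8,-8)=1 g(8,-6)=8 g(8,-4)=28 g(8,-2)=56 g(8,0)=70 g(8,2)=55 g(8,4)=20
t=9: g(9,-9)=1 g(9,-7)=9 g(9,-5)=36 g(9,-3)=84 g(9,-1)=126 g(9,1)=125 g(9,3)=75
t=10: g(10,-10)=1 g(10,-8)=10 g(10,-6)=45 g(10,-4)=120 g(10,-2)=210 g(10,0)=251 g(10,2)=200 g(10,4)=75
t=11: g(11,-11)=1 g(11,-9)=11 g(11,-7)=55 g(11,-5)=165 g(11,-3)=330 g(11,-1)=461 g(11,1)=451 g(11,3)=275
t=12: g(12,-12)=1 g(12,-10)=12 g(12,-8)=66 g(12,-6)=220 g(12,-4)=495 g(12,-2)=791 g(12,0)=912 g(12,2)=726 g(12,4)=275
t=13: g(13,-13)=1 g(13,-11)=13 g(13,-9)=78 g(13,-7)=286 g(13,-5)=715 g(13,-3)=1286 g(13,-1)=1703 g(13,1)=1638 g(13,3)=1001
t=14: g(14,-14)=1 g(14,-12)=14 g(14,-10)=91 g(14,-8)=364 g(14,-6)=1001 g(14,-4)=2001 g(14,-2)=2989 g(14,0)=3341 g(14,2)=2639 g(14,4)=1001
t=15: g(15,-15)=1 g(15,-13)=15 g(15,-11)=105 g(15,-9)=455 g(15,-7)=1365 g(15,-5)=3002 g(15,-3)=4990 g(15,-1)=6330 g(15,1)=5980 g(15,3)=3640
t=16: g(16,-16)=1 g(16,-14)=16 g(16,-12)=120 g(16,-10)=560 g(16,-8)=1820 g(16,-6)=4367 g(16,-4)=7992 g(16,-2)=11320 g(16,0)=12310 g(16,2)=9620 g(16,4)=3640
t=17: g(17,-17)=1 g(17,-15)=17 g(17,-13)=136 g(17,-11)=680 g(17,-9)=2380 g(17,-7)=6187 g(17,-5)=12359 g(17,-3)=19312 g(17,-1)=23630 g(17,1)=21930 g(17,3)=13260
t=18: g(18,-18)=1 g(18,-16)=18 g(18,-14)=153 g(18,-12)=816 g(18,-10)=3060 g(18,-8)=8567 g(18,-6)=18546 g(18,-4)=31671 g(18,-2)=42942 g(18,0)=45560 g(18,2)=35190 g(18,4)=13260
t=19: g(19,-19)=1 g(19,-17)=19 g(19,-15)=171 g(19,-13)=969 g(19,-11)=3876 g(19,-9)=11627 g(19,-7)=27113 g(19,-5)=50217 g(19,-3)=74613 g(19,-1)=88502 g(19,1)=80750 g(19,3)=48450
t=20: g(20,-20)=1 g(20,-18)=20 g(20,-16)=190 g(20,-14)=1140 g(20,-12)=4845 g(20,-10)=15503 g(20,-8)=38740 g(20,-6)=77330 g(20,-4)=124830 g(20,-2)=163115 g(20,0)=169252 g(20,2)=129200 g(20,4)=48450
t=21: g(21,-21)=1 g(21,-19)=21 g(21,-17)=210 g(21,-15)=1330 g(21,-13)=5985 g(21,-11)=20348 g(21,-9)=54243 g(21,-7)=116070 g(21,-5)=202160 g(21,-3)=287945 g(21,-1)=332367 g(21,1)=298452 g(21,3)=177650
t=22: g(22,-22)=1 g(22,-20)=22 g(22,-18)=231 g(22,-16)=1540 g(22,-14)=7315 g(22,-12)=26333 g(22,-10)=74591 g(22,-8)=170313 g(22,-6)=318230 g(22,-4)=490105 g(22,-2)=620312 g(22,0)=630819 g(22,2)=476102 g(22,4)=177650
t=23: g(23,-23)=1 g(23,-21)=23 g(23,-19)=253 g(23,-17)=1771 g(23,-15)=8855 g(23,-13)=33648 g(23,-11)=100924 g(23,-9)=244904 g(23,-7)=488543 g(23,-5)=808335 g(23,-3)=1110417 g(23,-1)=1251131 g(23,1)=1106921 g(23,3)=653752
t=24: g(24,-24)=1 g(24,-22)=24 g(24,-20)=276 g(24,-18)=2024 g(24,-16)=10626 g(24,-14)=42503 g(24,-12)=134572 g(24,-10)=345828 g(24,-8)=733447 g(24,-6)=1296878 g(24,-4)=1918752 g(24,-2)=2361548 g(24,0)=2358052 g(24,2)=1760673 g(24,4)=653752
t=25: g(25,-25)=1 g(25,-23)=25 g(25,-21)=300 g(25,-19)=2300 g(25,-17)=12650 g(25,-15)=53129 g(25,-13)=177075 g(25,-11)=480400 g(25,-9)=1079275 g(25,-7)=2030325 g(25,-5)=3215630 g(25,-3)=4280300 g(25,-1)=4719600 g(25,1)=4118725 g(25,3)=2414425
Paths never hitting 5: Σ_s g(25,s) = 22584160
Paths hitting 5: 2^25 - 22584160 = 10970272
P = 10970272/33554432 = 342821/1048576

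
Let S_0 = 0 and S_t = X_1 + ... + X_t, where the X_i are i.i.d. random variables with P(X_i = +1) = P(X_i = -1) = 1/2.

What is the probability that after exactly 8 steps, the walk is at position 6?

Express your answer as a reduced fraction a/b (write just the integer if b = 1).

To reach position 6 after 8 steps: need 7 steps of +1 and 1 of -1.
Favorable paths: C(8,7) = 8
Total paths: 2^8 = 256
P = 8/256 = 1/32

Answer: 1/32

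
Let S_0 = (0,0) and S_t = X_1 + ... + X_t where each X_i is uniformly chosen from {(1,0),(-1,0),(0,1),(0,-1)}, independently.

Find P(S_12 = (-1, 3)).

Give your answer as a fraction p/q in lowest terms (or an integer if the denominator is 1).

Let h be the number of horizontal steps (so 12-h are vertical). To end at (-1,3) need (h-1)/2 right-steps and ((12-h)+3)/2 up-steps.
Sum over h with 1 ≤ h ≤ 9, h ≡ 1 (mod 2), 12-h ≡ 1 (mod 2):
h=1: C(12,1)·C(1,0)·C(11,7) = 12·1·330 = 3960
h=3: C(12,3)·C(3,1)·C(9,6) = 220·3·84 = 55440
h=5: C(12,5)·C(5,2)·C(7,5) = 792·10·21 = 166320
h=7: C(12,7)·C(7,3)·C(5,4) = 792·35·5 = 138600
h=9: C(12,9)·C(9,4)·C(3,3) = 220·126·1 = 27720
Total favorable: 392040
Total paths: 4^12 = 16777216
P = 392040/16777216 = 49005/2097152

Answer: 49005/2097152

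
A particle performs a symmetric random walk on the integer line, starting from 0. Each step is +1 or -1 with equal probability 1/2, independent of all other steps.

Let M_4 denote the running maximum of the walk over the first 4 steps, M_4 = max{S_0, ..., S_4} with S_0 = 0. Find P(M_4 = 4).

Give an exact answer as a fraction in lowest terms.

Answer: 1/16

Derivation:
Let M_4 = max(S_0,...,S_4). Use the reflection principle: for j ≥ 1, #{paths with M_4 ≥ j} = #{S_4 ≥ j} + #{S_4 ≥ j+1}.
By reflection, #{M_4 ≥ 4} = #{S_4 ≥ 4} + #{S_4 ≥ 5} = 1 + 0 = 1.
#{M_4 ≥ 5} = #{S_4 ≥ 5} + #{S_4 ≥ 6} = 0 + 0 = 0.
#{M_4 = 4} = 1 - 0 = 1.
P(M_4 = 4) = 1/16 = 1/16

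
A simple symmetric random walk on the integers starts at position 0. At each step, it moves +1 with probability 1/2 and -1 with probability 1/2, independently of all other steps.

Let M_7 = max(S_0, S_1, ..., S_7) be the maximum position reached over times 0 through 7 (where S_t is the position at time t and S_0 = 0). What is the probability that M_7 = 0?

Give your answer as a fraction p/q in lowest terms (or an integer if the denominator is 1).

Let M_7 = max(S_0,...,S_7). Use the reflection principle: for j ≥ 1, #{paths with M_7 ≥ j} = #{S_7 ≥ j} + #{S_7 ≥ j+1}.
P(M_7 ≥ 0) = 1 since S_0 = 0, so #{M_7 ≥ 0} = 128.
#{M_7 ≥ 1} = #{S_7 ≥ 1} + #{S_7 ≥ 2} = 64 + 29 = 93.
#{M_7 = 0} = 128 - 93 = 35.
P(M_7 = 0) = 35/128 = 35/128

Answer: 35/128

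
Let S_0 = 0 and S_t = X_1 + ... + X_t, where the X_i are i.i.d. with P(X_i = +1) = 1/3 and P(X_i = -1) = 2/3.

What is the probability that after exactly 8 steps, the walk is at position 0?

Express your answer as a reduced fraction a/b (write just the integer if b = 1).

Answer: 1120/6561

Derivation:
To be at 0 after 8 steps: need exactly 4 steps of +1 and 4 of -1.
Number of such sequences: C(8,4) = 70
Each has probability (1/3)^4 · (2/3)^4 = 16/6561
P = 70 · 16/6561 = 1120/6561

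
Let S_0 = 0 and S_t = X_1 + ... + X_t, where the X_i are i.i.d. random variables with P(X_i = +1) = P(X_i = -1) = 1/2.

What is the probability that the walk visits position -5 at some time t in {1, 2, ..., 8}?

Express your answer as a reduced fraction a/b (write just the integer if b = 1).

Count via complement. Let g(t,s) = #length-t paths at position s with S_1..S_t all ≠ -5.
g(t,s) = g(t-1,s-1) + g(t-1,s+1) for s ≠ -5; g(t,-5) = 0.
t=0: g(0,0)=1
t=1: g(1,-1)=1 g(1,1)=1
t=2: g(2,-2)=1 g(2,0)=2 g(2,2)=1
t=3: g(3,-3)=1 g(3,-1)=3 g(3,1)=3 g(3,3)=1
t=4: g(4,-4)=1 g(4,-2)=4 g(4,0)=6 g(4,2)=4 g(4,4)=1
t=5: g(5,-3)=5 g(5,-1)=10 g(5,1)=10 g(5,3)=5 g(5,5)=1
t=6: g(6,-4)=5 g(6,-2)=15 g(6,0)=20 g(6,2)=15 g(6,4)=6 g(6,6)=1
t=7: g(7,-3)=20 g(7,-1)=35 g(7,1)=35 g(7,3)=21 g(7,5)=7 g(7,7)=1
t=8: g(8,-4)=20 g(8,-2)=55 g(8,0)=70 g(8,2)=56 g(8,4)=28 g(8,6)=8 g(8,8)=1
Paths never hitting -5: Σ_s g(8,s) = 238
Paths hitting -5: 2^8 - 238 = 18
P = 18/256 = 9/128

Answer: 9/128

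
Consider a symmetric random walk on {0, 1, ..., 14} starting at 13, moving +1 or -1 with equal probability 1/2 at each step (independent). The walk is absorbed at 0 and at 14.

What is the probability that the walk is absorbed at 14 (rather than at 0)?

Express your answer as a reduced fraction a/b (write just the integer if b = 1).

Answer: 13/14

Derivation:
Symmetric walk (p = 1/2): the harmonic-function argument gives P(hit 14 before 0 | start at 13) = a/N.
P = 13/14 = 13/14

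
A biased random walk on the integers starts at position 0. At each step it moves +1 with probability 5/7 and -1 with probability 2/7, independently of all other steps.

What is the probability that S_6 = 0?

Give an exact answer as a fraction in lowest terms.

To reach position 0 after 6 steps: need 3 steps of +1 and 3 steps of -1.
Number of such sequences: C(6,3) = 20
Each has probability (5/7)^3 · (2/7)^3 = 1000/117649
P = 20 · 1000/117649 = 20000/117649

Answer: 20000/117649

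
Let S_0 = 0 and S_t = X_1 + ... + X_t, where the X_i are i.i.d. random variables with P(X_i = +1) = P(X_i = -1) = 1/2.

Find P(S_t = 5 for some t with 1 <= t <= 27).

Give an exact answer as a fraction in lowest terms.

Answer: 46295513/134217728

Derivation:
Count via complement. Let g(t,s) = #length-t paths at position s with S_1..S_t all ≠ 5.
g(t,s) = g(t-1,s-1) + g(t-1,s+1) for s ≠ 5; g(t,5) = 0.
t=0: g(0,0)=1
t=1: g(1,-1)=1 g(1,1)=1
t=2: g(2,-2)=1 g(2,0)=2 g(2,2)=1
t=3: g(3,-3)=1 g(3,-1)=3 g(3,1)=3 g(3,3)=1
t=4: g(4,-4)=1 g(4,-2)=4 g(4,0)=6 g(4,2)=4 g(4,4)=1
t=5: g(5,-5)=1 g(5,-3)=5 g(5,-1)=10 g(5,1)=10 g(5,3)=5
t=6: g(6,-6)=1 g(6,-4)=6 g(6,-2)=15 g(6,0)=20 g(6,2)=15 g(6,4)=5
t=7: g(7,-7)=1 g(7,-5)=7 g(7,-3)=21 g(7,-1)=35 g(7,1)=35 g(7,3)=20
t=8: g(8,-8)=1 g(8,-6)=8 g(8,-4)=28 g(8,-2)=56 g(8,0)=70 g(8,2)=55 g(8,4)=20
t=9: g(9,-9)=1 g(9,-7)=9 g(9,-5)=36 g(9,-3)=84 g(9,-1)=126 g(9,1)=125 g(9,3)=75
t=10: g(10,-10)=1 g(10,-8)=10 g(10,-6)=45 g(10,-4)=120 g(10,-2)=210 g(10,0)=251 g(10,2)=200 g(10,4)=75
t=11: g(11,-11)=1 g(11,-9)=11 g(11,-7)=55 g(11,-5)=165 g(11,-3)=330 g(11,-1)=461 g(11,1)=451 g(11,3)=275
t=12: g(12,-12)=1 g(12,-10)=12 g(12,-8)=66 g(12,-6)=220 g(12,-4)=495 g(12,-2)=791 g(12,0)=912 g(12,2)=726 g(12,4)=275
t=13: g(13,-13)=1 g(13,-11)=13 g(13,-9)=78 g(13,-7)=286 g(13,-5)=715 g(13,-3)=1286 g(13,-1)=1703 g(13,1)=1638 g(13,3)=1001
t=14: g(14,-14)=1 g(14,-12)=14 g(14,-10)=91 g(14,-8)=364 g(14,-6)=1001 g(14,-4)=2001 g(14,-2)=2989 g(14,0)=3341 g(14,2)=2639 g(14,4)=1001
t=15: g(15,-15)=1 g(15,-13)=15 g(15,-11)=105 g(15,-9)=455 g(15,-7)=1365 g(15,-5)=3002 g(15,-3)=4990 g(15,-1)=6330 g(15,1)=5980 g(15,3)=3640
t=16: g(16,-16)=1 g(16,-14)=16 g(16,-12)=120 g(16,-10)=560 g(16,-8)=1820 g(16,-6)=4367 g(16,-4)=7992 g(16,-2)=11320 g(16,0)=12310 g(16,2)=9620 g(16,4)=3640
t=17: g(17,-17)=1 g(17,-15)=17 g(17,-13)=136 g(17,-11)=680 g(17,-9)=2380 g(17,-7)=6187 g(17,-5)=12359 g(17,-3)=19312 g(17,-1)=23630 g(17,1)=21930 g(17,3)=13260
t=18: g(18,-18)=1 g(18,-16)=18 g(18,-14)=153 g(18,-12)=816 g(18,-10)=3060 g(18,-8)=8567 g(18,-6)=18546 g(18,-4)=31671 g(18,-2)=42942 g(18,0)=45560 g(18,2)=35190 g(18,4)=13260
t=19: g(19,-19)=1 g(19,-17)=19 g(19,-15)=171 g(19,-13)=969 g(19,-11)=3876 g(19,-9)=11627 g(19,-7)=27113 g(19,-5)=50217 g(19,-3)=74613 g(19,-1)=88502 g(19,1)=80750 g(19,3)=48450
t=20: g(20,-20)=1 g(20,-18)=20 g(20,-16)=190 g(20,-14)=1140 g(20,-12)=4845 g(20,-10)=15503 g(20,-8)=38740 g(20,-6)=77330 g(20,-4)=124830 g(20,-2)=163115 g(20,0)=169252 g(20,2)=129200 g(20,4)=48450
t=21: g(21,-21)=1 g(21,-19)=21 g(21,-17)=210 g(21,-15)=1330 g(21,-13)=5985 g(21,-11)=20348 g(21,-9)=54243 g(21,-7)=116070 g(21,-5)=202160 g(21,-3)=287945 g(21,-1)=332367 g(21,1)=298452 g(21,3)=177650
t=22: g(22,-22)=1 g(22,-20)=22 g(22,-18)=231 g(22,-16)=1540 g(22,-14)=7315 g(22,-12)=26333 g(22,-10)=74591 g(22,-8)=170313 g(22,-6)=318230 g(22,-4)=490105 g(22,-2)=620312 g(22,0)=630819 g(22,2)=476102 g(22,4)=177650
t=23: g(23,-23)=1 g(23,-21)=23 g(23,-19)=253 g(23,-17)=1771 g(23,-15)=8855 g(23,-13)=33648 g(23,-11)=100924 g(23,-9)=244904 g(23,-7)=488543 g(23,-5)=808335 g(23,-3)=1110417 g(23,-1)=1251131 g(23,1)=1106921 g(23,3)=653752
t=24: g(24,-24)=1 g(24,-22)=24 g(24,-20)=276 g(24,-18)=2024 g(24,-16)=10626 g(24,-14)=42503 g(24,-12)=134572 g(24,-10)=345828 g(24,-8)=733447 g(24,-6)=1296878 g(24,-4)=1918752 g(24,-2)=2361548 g(24,0)=2358052 g(24,2)=1760673 g(24,4)=653752
t=25: g(25,-25)=1 g(25,-23)=25 g(25,-21)=300 g(25,-19)=2300 g(25,-17)=12650 g(25,-15)=53129 g(25,-13)=177075 g(25,-11)=480400 g(25,-9)=1079275 g(25,-7)=2030325 g(25,-5)=3215630 g(25,-3)=4280300 g(25,-1)=4719600 g(25,1)=4118725 g(25,3)=2414425
t=26: g(26,-26)=1 g(26,-24)=26 g(26,-22)=325 g(26,-20)=2600 g(26,-18)=14950 g(26,-16)=65779 g(26,-14)=230204 g(26,-12)=657475 g(26,-10)=1559675 g(26,-8)=3109600 g(26,-6)=5245955 g(26,-4)=7495930 g(26,-2)=8999900 g(26,0)=8838325 g(26,2)=6533150 g(26,4)=2414425
t=27: g(27,-27)=1 g(27,-25)=27 g(27,-23)=351 g(27,-21)=2925 g(27,-19)=17550 g(27,-17)=80729 g(27,-15)=295983 g(27,-13)=887679 g(27,-11)=2217150 g(27,-9)=4669275 g(27,-7)=8355555 g(27,-5)=12741885 g(27,-3)=16495830 g(27,-1)=17838225 g(27,1)=15371475 g(27,3)=8947575
Paths never hitting 5: Σ_s g(27,s) = 87922215
Paths hitting 5: 2^27 - 87922215 = 46295513
P = 46295513/134217728 = 46295513/134217728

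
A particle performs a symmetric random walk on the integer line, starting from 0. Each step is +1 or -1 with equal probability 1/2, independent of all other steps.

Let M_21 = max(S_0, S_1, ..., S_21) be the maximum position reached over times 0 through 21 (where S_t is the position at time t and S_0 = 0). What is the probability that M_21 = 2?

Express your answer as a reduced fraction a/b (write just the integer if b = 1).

Let M_21 = max(S_0,...,S_21). Use the reflection principle: for j ≥ 1, #{paths with M_21 ≥ j} = #{S_21 ≥ j} + #{S_21 ≥ j+1}.
By reflection, #{M_21 ≥ 2} = #{S_21 ≥ 2} + #{S_21 ≥ 3} = 695860 + 695860 = 1391720.
#{M_21 ≥ 3} = #{S_21 ≥ 3} + #{S_21 ≥ 4} = 695860 + 401930 = 1097790.
#{M_21 = 2} = 1391720 - 1097790 = 293930.
P(M_21 = 2) = 293930/2097152 = 146965/1048576

Answer: 146965/1048576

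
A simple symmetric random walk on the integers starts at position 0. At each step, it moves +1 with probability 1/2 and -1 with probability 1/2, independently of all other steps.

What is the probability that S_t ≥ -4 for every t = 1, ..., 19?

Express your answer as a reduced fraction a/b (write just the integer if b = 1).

Let f(t,s) = #length-t paths at position s with S_1..S_t all ≥ -4.
f(t,s) = f(t-1,s-1) + f(t-1,s+1) for s ≥ -4; f(t,s) = 0 for s < -4.
t=0: f(0,0)=1
t=1: f(1,-1)=1 f(1,1)=1
t=2: f(2,-2)=1 f(2,0)=2 f(2,2)=1
t=3: f(3,-3)=1 f(3,-1)=3 f(3,1)=3 f(3,3)=1
t=4: f(4,-4)=1 f(4,-2)=4 f(4,0)=6 f(4,2)=4 f(4,4)=1
t=5: f(5,-3)=5 f(5,-1)=10 f(5,1)=10 f(5,3)=5 f(5,5)=1
t=6: f(6,-4)=5 f(6,-2)=15 f(6,0)=20 f(6,2)=15 f(6,4)=6 f(6,6)=1
t=7: f(7,-3)=20 f(7,-1)=35 f(7,1)=35 f(7,3)=21 f(7,5)=7 f(7,7)=1
t=8: f(8,-4)=20 f(8,-2)=55 f(8,0)=70 f(8,2)=56 f(8,4)=28 f(8,6)=8 f(8,8)=1
t=9: f(9,-3)=75 f(9,-1)=125 f(9,1)=126 f(9,3)=84 f(9,5)=36 f(9,7)=9 f(9,9)=1
t=10: f(10,-4)=75 f(10,-2)=200 f(10,0)=251 f(10,2)=210 f(10,4)=120 f(10,6)=45 f(10,8)=10 f(10,10)=1
t=11: f(11,-3)=275 f(11,-1)=451 f(11,1)=461 f(11,3)=330 f(11,5)=165 f(11,7)=55 f(11,9)=11 f(11,11)=1
t=12: f(12,-4)=275 f(12,-2)=726 f(12,0)=912 f(12,2)=791 f(12,4)=495 f(12,6)=220 f(12,8)=66 f(12,10)=12 f(12,12)=1
t=13: f(13,-3)=1001 f(13,-1)=1638 f(13,1)=1703 f(13,3)=1286 f(13,5)=715 f(13,7)=286 f(13,9)=78 f(13,11)=13 f(13,13)=1
t=14: f(14,-4)=1001 f(14,-2)=2639 f(14,0)=3341 f(14,2)=2989 f(14,4)=2001 f(14,6)=1001 f(14,8)=364 f(14,10)=91 f(14,12)=14 f(14,14)=1
t=15: f(15,-3)=3640 f(15,-1)=5980 f(15,1)=6330 f(15,3)=4990 f(15,5)=3002 f(15,7)=1365 f(15,9)=455 f(15,11)=105 f(15,13)=15 f(15,15)=1
t=16: f(16,-4)=3640 f(16,-2)=9620 f(16,0)=12310 f(16,2)=11320 f(16,4)=7992 f(16,6)=4367 f(16,8)=1820 f(16,10)=560 f(16,12)=120 f(16,14)=16 f(16,16)=1
t=17: f(17,-3)=13260 f(17,-1)=21930 f(17,1)=23630 f(17,3)=19312 f(17,5)=12359 f(17,7)=6187 f(17,9)=2380 f(17,11)=680 f(17,13)=136 f(17,15)=17 f(17,17)=1
t=18: f(18,-4)=13260 f(18,-2)=35190 f(18,0)=45560 f(18,2)=42942 f(18,4)=31671 f(18,6)=18546 f(18,8)=8567 f(18,10)=3060 f(18,12)=816 f(18,14)=153 f(18,16)=18 f(18,18)=1
t=19: f(19,-3)=48450 f(19,-1)=80750 f(19,1)=88502 f(19,3)=74613 f(19,5)=50217 f(19,7)=27113 f(19,9)=11627 f(19,11)=3876 f(19,13)=969 f(19,15)=171 f(19,17)=19 f(19,19)=1
Σ_s f(19,s) = 386308
P = 386308/524288 = 96577/131072

Answer: 96577/131072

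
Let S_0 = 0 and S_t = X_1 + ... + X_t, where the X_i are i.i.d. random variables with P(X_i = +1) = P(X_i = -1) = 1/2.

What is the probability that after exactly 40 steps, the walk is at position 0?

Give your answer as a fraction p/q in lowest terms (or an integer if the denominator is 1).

Answer: 34461632205/274877906944

Derivation:
To return to 0 after 40 steps: need exactly 20 steps of +1 and 20 of -1.
Favorable paths: C(40,20) = 137846528820
Total paths: 2^40 = 1099511627776
P = 137846528820/1099511627776 = 34461632205/274877906944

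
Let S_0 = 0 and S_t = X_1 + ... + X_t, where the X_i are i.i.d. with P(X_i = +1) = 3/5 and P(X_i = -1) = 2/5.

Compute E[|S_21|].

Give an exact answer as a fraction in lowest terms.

Answer: 486068685662721/95367431640625

Derivation:
S_21 takes values m ≡ 1 (mod 2) with |m| ≤ 21; P(S_21=m) = C(21,(21+m)/2) · (3/5)^((21+m)/2) · (2/5)^((21-m)/2).
Distribution: P(S=-21)=2097152/476837158203125, P(S=-19)=66060288/476837158203125, P(S=-17)=198180864/95367431640625, P(S=-15)=1882718208/95367431640625, P(S=-13)=12708347904/95367431640625, P(S=-11)=324062871552/476837158203125, P(S=-9)=1296251486208/476837158203125, P(S=-7)=833304526848/95367431640625, P(S=-5)=2187424382976/95367431640625, P(S=-3)=4739419496448/95367431640625, P(S=-1)=42654775468032/476837158203125, P(S=1)=63982163202048/476837158203125, P(S=3)=15995540800512/95367431640625, P(S=5)=16610753908224/95367431640625, P(S=7)=14237789064192/95367431640625, P(S=9)=49832261724672/476837158203125, P(S=11)=28030647220128/476837158203125, P(S=13)=2473292401776/95367431640625, P(S=15)=824430800592/95367431640625, P(S=17)=195259926456/95367431640625, P(S=19)=146444944842/476837158203125, P(S=21)=10460353203/476837158203125
E[|S_21|] = Σ_m |m|·P(S_21=m) = 486068685662721/95367431640625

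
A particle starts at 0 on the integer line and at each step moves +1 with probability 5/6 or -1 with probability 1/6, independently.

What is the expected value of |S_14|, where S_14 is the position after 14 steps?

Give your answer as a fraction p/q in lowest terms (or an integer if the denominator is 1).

S_14 takes values m ≡ 0 (mod 2) with |m| ≤ 14; P(S_14=m) = C(14,(14+m)/2) · (5/6)^((14+m)/2) · (1/6)^((14-m)/2).
Distribution: P(S=-14)=1/78364164096, P(S=-12)=35/39182082048, P(S=-10)=2275/78364164096, P(S=-8)=11375/19591041024, P(S=-6)=625625/78364164096, P(S=-4)=3128125/39182082048, P(S=-2)=15640625/26121388032, P(S=0)=11171875/3265173504, P(S=2)=391015625/26121388032, P(S=4)=1955078125/39182082048, P(S=6)=9775390625/78364164096, P(S=8)=4443359375/19591041024, P(S=10)=22216796875/78364164096, P(S=12)=8544921875/39182082048, P(S=14)=6103515625/78364164096
E[|S_14|] = Σ_m |m|·P(S_14=m) = 15242601773/1632586752

Answer: 15242601773/1632586752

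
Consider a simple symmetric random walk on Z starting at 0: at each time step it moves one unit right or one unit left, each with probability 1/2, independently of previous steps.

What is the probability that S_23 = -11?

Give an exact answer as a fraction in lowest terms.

Answer: 100947/8388608

Derivation:
To reach position -11 after 23 steps: need 6 steps of +1 and 17 of -1.
Favorable paths: C(23,6) = 100947
Total paths: 2^23 = 8388608
P = 100947/8388608 = 100947/8388608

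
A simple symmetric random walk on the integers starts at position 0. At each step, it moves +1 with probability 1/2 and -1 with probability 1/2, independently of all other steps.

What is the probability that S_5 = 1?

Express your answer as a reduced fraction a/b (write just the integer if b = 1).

To reach position 1 after 5 steps: need 3 steps of +1 and 2 of -1.
Favorable paths: C(5,3) = 10
Total paths: 2^5 = 32
P = 10/32 = 5/16

Answer: 5/16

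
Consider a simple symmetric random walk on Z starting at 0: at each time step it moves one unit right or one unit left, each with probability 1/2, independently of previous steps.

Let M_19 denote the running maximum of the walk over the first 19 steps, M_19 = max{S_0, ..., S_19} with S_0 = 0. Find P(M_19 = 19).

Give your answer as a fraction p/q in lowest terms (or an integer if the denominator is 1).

Answer: 1/524288

Derivation:
Let M_19 = max(S_0,...,S_19). Use the reflection principle: for j ≥ 1, #{paths with M_19 ≥ j} = #{S_19 ≥ j} + #{S_19 ≥ j+1}.
By reflection, #{M_19 ≥ 19} = #{S_19 ≥ 19} + #{S_19 ≥ 20} = 1 + 0 = 1.
#{M_19 ≥ 20} = #{S_19 ≥ 20} + #{S_19 ≥ 21} = 0 + 0 = 0.
#{M_19 = 19} = 1 - 0 = 1.
P(M_19 = 19) = 1/524288 = 1/524288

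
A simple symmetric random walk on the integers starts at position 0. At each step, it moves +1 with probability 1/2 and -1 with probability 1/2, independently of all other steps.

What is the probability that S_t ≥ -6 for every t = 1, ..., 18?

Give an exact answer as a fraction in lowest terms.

Answer: 14807/16384

Derivation:
Let f(t,s) = #length-t paths at position s with S_1..S_t all ≥ -6.
f(t,s) = f(t-1,s-1) + f(t-1,s+1) for s ≥ -6; f(t,s) = 0 for s < -6.
t=0: f(0,0)=1
t=1: f(1,-1)=1 f(1,1)=1
t=2: f(2,-2)=1 f(2,0)=2 f(2,2)=1
t=3: f(3,-3)=1 f(3,-1)=3 f(3,1)=3 f(3,3)=1
t=4: f(4,-4)=1 f(4,-2)=4 f(4,0)=6 f(4,2)=4 f(4,4)=1
t=5: f(5,-5)=1 f(5,-3)=5 f(5,-1)=10 f(5,1)=10 f(5,3)=5 f(5,5)=1
t=6: f(6,-6)=1 f(6,-4)=6 f(6,-2)=15 f(6,0)=20 f(6,2)=15 f(6,4)=6 f(6,6)=1
t=7: f(7,-5)=7 f(7,-3)=21 f(7,-1)=35 f(7,1)=35 f(7,3)=21 f(7,5)=7 f(7,7)=1
t=8: f(8,-6)=7 f(8,-4)=28 f(8,-2)=56 f(8,0)=70 f(8,2)=56 f(8,4)=28 f(8,6)=8 f(8,8)=1
t=9: f(9,-5)=35 f(9,-3)=84 f(9,-1)=126 f(9,1)=126 f(9,3)=84 f(9,5)=36 f(9,7)=9 f(9,9)=1
t=10: f(10,-6)=35 f(10,-4)=119 f(10,-2)=210 f(10,0)=252 f(10,2)=210 f(10,4)=120 f(10,6)=45 f(10,8)=10 f(10,10)=1
t=11: f(11,-5)=154 f(11,-3)=329 f(11,-1)=462 f(11,1)=462 f(11,3)=330 f(11,5)=165 f(11,7)=55 f(11,9)=11 f(11,11)=1
t=12: f(12,-6)=154 f(12,-4)=483 f(12,-2)=791 f(12,0)=924 f(12,2)=792 f(12,4)=495 f(12,6)=220 f(12,8)=66 f(12,10)=12 f(12,12)=1
t=13: f(13,-5)=637 f(13,-3)=1274 f(13,-1)=1715 f(13,1)=1716 f(13,3)=1287 f(13,5)=715 f(13,7)=286 f(13,9)=78 f(13,11)=13 f(13,13)=1
t=14: f(14,-6)=637 f(14,-4)=1911 f(14,-2)=2989 f(14,0)=3431 f(14,2)=3003 f(14,4)=2002 f(14,6)=1001 f(14,8)=364 f(14,10)=91 f(14,12)=14 f(14,14)=1
t=15: f(15,-5)=2548 f(15,-3)=4900 f(15,-1)=6420 f(15,1)=6434 f(15,3)=5005 f(15,5)=3003 f(15,7)=1365 f(15,9)=455 f(15,11)=105 f(15,13)=15 f(15,15)=1
t=16: f(16,-6)=2548 f(16,-4)=7448 f(16,-2)=11320 f(16,0)=12854 f(16,2)=11439 f(16,4)=8008 f(16,6)=4368 f(16,8)=1820 f(16,10)=560 f(16,12)=120 f(16,14)=16 f(16,16)=1
t=17: f(17,-5)=9996 f(17,-3)=18768 f(17,-1)=24174 f(17,1)=24293 f(17,3)=19447 f(17,5)=12376 f(17,7)=6188 f(17,9)=2380 f(17,11)=680 f(17,13)=136 f(17,15)=17 f(17,17)=1
t=18: f(18,-6)=9996 f(18,-4)=28764 f(18,-2)=42942 f(18,0)=48467 f(18,2)=43740 f(18,4)=31823 f(18,6)=18564 f(18,8)=8568 f(18,10)=3060 f(18,12)=816 f(18,14)=153 f(18,16)=18 f(18,18)=1
Σ_s f(18,s) = 236912
P = 236912/262144 = 14807/16384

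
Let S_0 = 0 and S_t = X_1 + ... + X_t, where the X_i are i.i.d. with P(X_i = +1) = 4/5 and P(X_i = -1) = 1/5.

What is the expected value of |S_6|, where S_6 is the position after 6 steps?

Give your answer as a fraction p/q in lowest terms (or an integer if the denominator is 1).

S_6 takes values m ≡ 0 (mod 2) with |m| ≤ 6; P(S_6=m) = C(6,(6+m)/2) · (4/5)^((6+m)/2) · (1/5)^((6-m)/2).
Distribution: P(S=-6)=1/15625, P(S=-4)=24/15625, P(S=-2)=48/3125, P(S=0)=256/3125, P(S=2)=768/3125, P(S=4)=6144/15625, P(S=6)=4096/15625
E[|S_6|] = Σ_m |m|·P(S_6=m) = 57414/15625

Answer: 57414/15625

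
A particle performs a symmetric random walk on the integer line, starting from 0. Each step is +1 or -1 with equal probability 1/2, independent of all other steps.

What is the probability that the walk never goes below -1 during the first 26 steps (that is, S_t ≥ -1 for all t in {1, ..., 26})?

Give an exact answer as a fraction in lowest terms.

Let f(t,s) = #length-t paths at position s with S_1..S_t all ≥ -1.
f(t,s) = f(t-1,s-1) + f(t-1,s+1) for s ≥ -1; f(t,s) = 0 for s < -1.
t=0: f(0,0)=1
t=1: f(1,-1)=1 f(1,1)=1
t=2: f(2,0)=2 f(2,2)=1
t=3: f(3,-1)=2 f(3,1)=3 f(3,3)=1
t=4: f(4,0)=5 f(4,2)=4 f(4,4)=1
t=5: f(5,-1)=5 f(5,1)=9 f(5,3)=5 f(5,5)=1
t=6: f(6,0)=14 f(6,2)=14 f(6,4)=6 f(6,6)=1
t=7: f(7,-1)=14 f(7,1)=28 f(7,3)=20 f(7,5)=7 f(7,7)=1
t=8: f(8,0)=42 f(8,2)=48 f(8,4)=27 f(8,6)=8 f(8,8)=1
t=9: f(9,-1)=42 f(9,1)=90 f(9,3)=75 f(9,5)=35 f(9,7)=9 f(9,9)=1
t=10: f(10,0)=132 f(10,2)=165 f(10,4)=110 f(10,6)=44 f(10,8)=10 f(10,10)=1
t=11: f(11,-1)=132 f(11,1)=297 f(11,3)=275 f(11,5)=154 f(11,7)=54 f(11,9)=11 f(11,11)=1
t=12: f(12,0)=429 f(12,2)=572 f(12,4)=429 f(12,6)=208 f(12,8)=65 f(12,10)=12 f(12,12)=1
t=13: f(13,-1)=429 f(13,1)=1001 f(13,3)=1001 f(13,5)=637 f(13,7)=273 f(13,9)=77 f(13,11)=13 f(13,13)=1
t=14: f(14,0)=1430 f(14,2)=2002 f(14,4)=1638 f(14,6)=910 f(14,8)=350 f(14,10)=90 f(14,12)=14 f(14,14)=1
t=15: f(15,-1)=1430 f(15,1)=3432 f(15,3)=3640 f(15,5)=2548 f(15,7)=1260 f(15,9)=440 f(15,11)=104 f(15,13)=15 f(15,15)=1
t=16: f(16,0)=4862 f(16,2)=7072 f(16,4)=6188 f(16,6)=3808 f(16,8)=1700 f(16,10)=544 f(16,12)=119 f(16,14)=16 f(16,16)=1
t=17: f(17,-1)=4862 f(17,1)=11934 f(17,3)=13260 f(17,5)=9996 f(17,7)=5508 f(17,9)=2244 f(17,11)=663 f(17,13)=135 f(17,15)=17 f(17,17)=1
t=18: f(18,0)=16796 f(18,2)=25194 f(18,4)=23256 f(18,6)=15504 f(18,8)=7752 f(18,10)=2907 f(18,12)=798 f(18,14)=152 f(18,16)=18 f(18,18)=1
t=19: f(19,-1)=16796 f(19,1)=41990 f(19,3)=48450 f(19,5)=38760 f(19,7)=23256 f(19,9)=10659 f(19,11)=3705 f(19,13)=950 f(19,15)=170 f(19,17)=19 f(19,19)=1
t=20: f(20,0)=58786 f(20,2)=90440 f(20,4)=87210 f(20,6)=62016 f(20,8)=33915 f(20,10)=14364 f(20,12)=4655 f(20,14)=1120 f(20,16)=189 f(20,18)=20 f(20,20)=1
t=21: f(21,-1)=58786 f(21,1)=149226 f(21,3)=177650 f(21,5)=149226 f(21,7)=95931 f(21,9)=48279 f(21,11)=19019 f(21,13)=5775 f(21,15)=1309 f(21,17)=209 f(21,19)=21 f(21,21)=1
t=22: f(22,0)=208012 f(22,2)=326876 f(22,4)=326876 f(22,6)=245157 f(22,8)=144210 f(22,10)=67298 f(22,12)=24794 f(22,14)=7084 f(22,16)=1518 f(22,18)=230 f(22,20)=22 f(22,22)=1
t=23: f(23,-1)=208012 f(23,1)=534888 f(23,3)=653752 f(23,5)=572033 f(23,7)=389367 f(23,9)=211508 f(23,11)=92092 f(23,13)=31878 f(23,15)=8602 f(23,17)=1748 f(23,19)=252 f(23,21)=23 f(23,23)=1
t=24: f(24,0)=742900 f(24,2)=1188640 f(24,4)=1225785 f(24,6)=961400 f(24,8)=600875 f(24,10)=303600 f(24,12)=123970 f(24,14)=40480 f(24,16)=10350 f(24,18)=2000 f(24,20)=275 f(24,22)=24 f(24,24)=1
t=25: f(25,-1)=742900 f(25,1)=1931540 f(25,3)=2414425 f(25,5)=2187185 f(25,7)=1562275 f(25,9)=904475 f(25,11)=427570 f(25,13)=164450 f(25,15)=50830 f(25,17)=12350 f(25,19)=2275 f(25,21)=299 f(25,23)=25 f(25,25)=1
t=26: f(26,0)=2674440 f(26,2)=4345965 f(26,4)=4601610 f(26,6)=3749460 f(26,8)=2466750 f(26,10)=1332045 f(26,12)=592020 f(26,14)=215280 f(26,16)=63180 f(26,18)=14625 f(26,20)=2574 f(26,22)=324 f(26,24)=26 f(26,26)=1
Σ_s f(26,s) = 20058300
P = 20058300/67108864 = 5014575/16777216

Answer: 5014575/16777216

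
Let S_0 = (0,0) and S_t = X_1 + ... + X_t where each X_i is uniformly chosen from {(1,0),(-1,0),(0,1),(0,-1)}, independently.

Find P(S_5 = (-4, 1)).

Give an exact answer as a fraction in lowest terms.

Answer: 5/1024

Derivation:
Let h be the number of horizontal steps (so 5-h are vertical). To end at (-4,1) need (h-4)/2 right-steps and ((5-h)+1)/2 up-steps.
Sum over h with 4 ≤ h ≤ 4, h ≡ 0 (mod 2), 5-h ≡ 1 (mod 2):
h=4: C(5,4)·C(4,0)·C(1,1) = 5·1·1 = 5
Total favorable: 5
Total paths: 4^5 = 1024
P = 5/1024 = 5/1024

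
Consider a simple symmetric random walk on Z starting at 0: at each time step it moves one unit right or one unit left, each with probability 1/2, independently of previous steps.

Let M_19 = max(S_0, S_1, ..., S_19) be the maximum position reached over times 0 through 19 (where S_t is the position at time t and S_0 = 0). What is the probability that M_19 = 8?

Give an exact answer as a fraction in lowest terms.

Let M_19 = max(S_0,...,S_19). Use the reflection principle: for j ≥ 1, #{paths with M_19 ≥ j} = #{S_19 ≥ j} + #{S_19 ≥ j+1}.
By reflection, #{M_19 ≥ 8} = #{S_19 ≥ 8} + #{S_19 ≥ 9} = 16664 + 16664 = 33328.
#{M_19 ≥ 9} = #{S_19 ≥ 9} + #{S_19 ≥ 10} = 16664 + 5036 = 21700.
#{M_19 = 8} = 33328 - 21700 = 11628.
P(M_19 = 8) = 11628/524288 = 2907/131072

Answer: 2907/131072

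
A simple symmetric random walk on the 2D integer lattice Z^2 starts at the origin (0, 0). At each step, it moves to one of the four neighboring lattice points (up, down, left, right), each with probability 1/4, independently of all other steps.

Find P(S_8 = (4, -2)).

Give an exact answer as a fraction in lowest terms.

Let h be the number of horizontal steps (so 8-h are vertical). To end at (4,-2) need (h+4)/2 right-steps and ((8-h)-2)/2 up-steps.
Sum over h with 4 ≤ h ≤ 6, h ≡ 0 (mod 2), 8-h ≡ 0 (mod 2):
h=4: C(8,4)·C(4,4)·C(4,1) = 70·1·4 = 280
h=6: C(8,6)·C(6,5)·C(2,0) = 28·6·1 = 168
Total favorable: 448
Total paths: 4^8 = 65536
P = 448/65536 = 7/1024

Answer: 7/1024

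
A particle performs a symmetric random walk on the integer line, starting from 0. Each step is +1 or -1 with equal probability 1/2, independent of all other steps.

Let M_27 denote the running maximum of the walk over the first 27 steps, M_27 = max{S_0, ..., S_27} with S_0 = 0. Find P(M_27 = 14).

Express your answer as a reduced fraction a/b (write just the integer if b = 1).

Answer: 148005/67108864

Derivation:
Let M_27 = max(S_0,...,S_27). Use the reflection principle: for j ≥ 1, #{paths with M_27 ≥ j} = #{S_27 ≥ j} + #{S_27 ≥ j+1}.
By reflection, #{M_27 ≥ 14} = #{S_27 ≥ 14} + #{S_27 ≥ 15} = 397594 + 397594 = 795188.
#{M_27 ≥ 15} = #{S_27 ≥ 15} + #{S_27 ≥ 16} = 397594 + 101584 = 499178.
#{M_27 = 14} = 795188 - 499178 = 296010.
P(M_27 = 14) = 296010/134217728 = 148005/67108864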